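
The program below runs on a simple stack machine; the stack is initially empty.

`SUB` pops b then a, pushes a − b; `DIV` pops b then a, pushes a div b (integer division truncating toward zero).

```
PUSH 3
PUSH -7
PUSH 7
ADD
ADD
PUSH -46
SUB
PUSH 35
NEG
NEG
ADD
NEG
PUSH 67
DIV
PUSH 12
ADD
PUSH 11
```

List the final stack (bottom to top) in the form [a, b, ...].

[11, 11]

PUSH 3   -> [3]
PUSH -7  -> [3, -7]
PUSH 7   -> [3, -7, 7]
ADD      -> [3, 0]
ADD      -> [3]
PUSH -46 -> [3, -46]
SUB      -> [49]
PUSH 35  -> [49, 35]
NEG      -> [49, -35]
NEG      -> [49, 35]
ADD      -> [84]
NEG      -> [-84]
PUSH 67  -> [-84, 67]
DIV      -> [-1]
PUSH 12  -> [-1, 12]
ADD      -> [11]
PUSH 11  -> [11, 11]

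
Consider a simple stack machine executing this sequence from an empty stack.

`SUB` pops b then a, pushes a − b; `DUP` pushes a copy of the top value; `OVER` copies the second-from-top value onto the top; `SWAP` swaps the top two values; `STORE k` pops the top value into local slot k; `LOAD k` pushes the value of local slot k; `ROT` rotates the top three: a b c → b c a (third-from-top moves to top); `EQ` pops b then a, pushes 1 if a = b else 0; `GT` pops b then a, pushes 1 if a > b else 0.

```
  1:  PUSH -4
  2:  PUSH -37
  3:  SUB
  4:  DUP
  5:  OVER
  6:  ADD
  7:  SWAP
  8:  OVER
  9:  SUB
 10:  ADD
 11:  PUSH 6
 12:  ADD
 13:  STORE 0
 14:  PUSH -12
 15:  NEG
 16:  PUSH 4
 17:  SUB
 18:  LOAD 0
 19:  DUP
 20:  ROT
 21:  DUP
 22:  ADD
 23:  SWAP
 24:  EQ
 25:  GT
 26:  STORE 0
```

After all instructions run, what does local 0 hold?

PUSH -4  → -4
PUSH -37 → -4 -37
SUB      → 33
DUP      → 33 33
OVER     → 33 33 33
ADD      → 33 66
SWAP     → 66 33
OVER     → 66 33 66
SUB      → 66 -33
ADD      → 33
PUSH 6   → 33 6
ADD      → 39
STORE 0  → (empty)
PUSH -12 → -12
NEG      → 12
PUSH 4   → 12 4
SUB      → 8
LOAD 0   → 8 39
DUP      → 8 39 39
ROT      → 39 39 8
DUP      → 39 39 8 8
ADD      → 39 39 16
SWAP     → 39 16 39
EQ       → 39 0
GT       → 1
STORE 0  → (empty)

1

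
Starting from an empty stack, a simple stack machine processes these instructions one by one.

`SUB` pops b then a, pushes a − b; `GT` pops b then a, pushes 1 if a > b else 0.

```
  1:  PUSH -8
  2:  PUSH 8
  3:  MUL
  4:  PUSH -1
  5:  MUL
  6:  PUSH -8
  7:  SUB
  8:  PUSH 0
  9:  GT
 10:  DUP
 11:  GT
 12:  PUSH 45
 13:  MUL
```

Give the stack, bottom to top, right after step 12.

[0, 45]

PUSH -8 → -8
PUSH 8  → -8 8
MUL     → -64
PUSH -1 → -64 -1
MUL     → 64
PUSH -8 → 64 -8
SUB     → 72
PUSH 0  → 72 0
GT      → 1
DUP     → 1 1
GT      → 0
PUSH 45 → 0 45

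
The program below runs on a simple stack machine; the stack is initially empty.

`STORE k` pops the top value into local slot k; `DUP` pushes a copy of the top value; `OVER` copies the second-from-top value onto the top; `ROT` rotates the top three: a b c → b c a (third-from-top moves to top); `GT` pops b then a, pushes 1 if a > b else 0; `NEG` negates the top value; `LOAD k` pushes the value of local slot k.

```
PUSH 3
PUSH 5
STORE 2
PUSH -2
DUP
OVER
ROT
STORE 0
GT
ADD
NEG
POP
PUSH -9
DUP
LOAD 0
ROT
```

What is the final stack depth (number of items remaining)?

3

PUSH 3  : 3
PUSH 5  : 3 5
STORE 2 : 3
PUSH -2 : 3 -2
DUP     : 3 -2 -2
OVER    : 3 -2 -2 -2
ROT     : 3 -2 -2 -2
STORE 0 : 3 -2 -2
GT      : 3 0
ADD     : 3
NEG     : -3
POP     : (empty)
PUSH -9 : -9
DUP     : -9 -9
LOAD 0  : -9 -9 -2
ROT     : -9 -2 -9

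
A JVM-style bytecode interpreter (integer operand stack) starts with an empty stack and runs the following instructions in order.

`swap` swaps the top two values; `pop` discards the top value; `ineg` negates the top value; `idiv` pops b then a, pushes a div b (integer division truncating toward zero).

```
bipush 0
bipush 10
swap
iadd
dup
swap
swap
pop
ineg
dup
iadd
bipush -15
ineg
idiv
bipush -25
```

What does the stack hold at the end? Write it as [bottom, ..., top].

[-1, -25]

bipush 0   : [0]
bipush 10  : [0, 10]
swap       : [10, 0]
iadd       : [10]
dup        : [10, 10]
swap       : [10, 10]
swap       : [10, 10]
pop        : [10]
ineg       : [-10]
dup        : [-10, -10]
iadd       : [-20]
bipush -15 : [-20, -15]
ineg       : [-20, 15]
idiv       : [-1]
bipush -25 : [-1, -25]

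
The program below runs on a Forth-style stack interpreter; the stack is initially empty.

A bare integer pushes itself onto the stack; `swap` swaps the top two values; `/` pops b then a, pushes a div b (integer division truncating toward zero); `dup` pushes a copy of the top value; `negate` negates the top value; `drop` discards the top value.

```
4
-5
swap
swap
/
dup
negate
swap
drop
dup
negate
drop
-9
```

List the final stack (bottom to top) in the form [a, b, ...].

4      -> [4]
-5     -> [4, -5]
swap   -> [-5, 4]
swap   -> [4, -5]
/      -> [0]
dup    -> [0, 0]
negate -> [0, 0]
swap   -> [0, 0]
drop   -> [0]
dup    -> [0, 0]
negate -> [0, 0]
drop   -> [0]
-9     -> [0, -9]

[0, -9]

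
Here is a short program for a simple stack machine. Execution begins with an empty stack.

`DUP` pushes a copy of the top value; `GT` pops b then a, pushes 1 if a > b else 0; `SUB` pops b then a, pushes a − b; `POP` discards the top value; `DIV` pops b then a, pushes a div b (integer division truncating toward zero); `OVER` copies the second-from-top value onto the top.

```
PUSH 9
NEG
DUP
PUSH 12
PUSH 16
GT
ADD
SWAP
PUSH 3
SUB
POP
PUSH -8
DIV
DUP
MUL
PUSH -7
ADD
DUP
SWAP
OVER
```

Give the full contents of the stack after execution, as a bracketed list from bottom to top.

[-6, -6, -6]

PUSH 9  : [9]
NEG     : [-9]
DUP     : [-9, -9]
PUSH 12 : [-9, -9, 12]
PUSH 16 : [-9, -9, 12, 16]
GT      : [-9, -9, 0]
ADD     : [-9, -9]
SWAP    : [-9, -9]
PUSH 3  : [-9, -9, 3]
SUB     : [-9, -12]
POP     : [-9]
PUSH -8 : [-9, -8]
DIV     : [1]
DUP     : [1, 1]
MUL     : [1]
PUSH -7 : [1, -7]
ADD     : [-6]
DUP     : [-6, -6]
SWAP    : [-6, -6]
OVER    : [-6, -6, -6]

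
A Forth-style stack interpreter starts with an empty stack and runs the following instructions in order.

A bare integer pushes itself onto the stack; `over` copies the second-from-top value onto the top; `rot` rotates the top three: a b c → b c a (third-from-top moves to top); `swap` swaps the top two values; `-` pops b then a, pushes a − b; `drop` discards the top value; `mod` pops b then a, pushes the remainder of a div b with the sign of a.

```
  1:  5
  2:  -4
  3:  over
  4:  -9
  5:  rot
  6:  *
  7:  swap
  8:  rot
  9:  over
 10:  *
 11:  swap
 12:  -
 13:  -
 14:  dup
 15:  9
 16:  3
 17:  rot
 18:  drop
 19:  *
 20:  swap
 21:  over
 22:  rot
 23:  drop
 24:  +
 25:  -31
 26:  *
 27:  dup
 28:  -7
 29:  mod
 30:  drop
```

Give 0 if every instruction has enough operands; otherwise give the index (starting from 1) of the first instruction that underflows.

5    : [5]
-4   : [5, -4]
over : [5, -4, 5]
-9   : [5, -4, 5, -9]
rot  : [5, 5, -9, -4]
*    : [5, 5, 36]
swap : [5, 36, 5]
rot  : [36, 5, 5]
over : [36, 5, 5, 5]
*    : [36, 5, 25]
swap : [36, 25, 5]
-    : [36, 20]
-    : [16]
dup  : [16, 16]
9    : [16, 16, 9]
3    : [16, 16, 9, 3]
rot  : [16, 9, 3, 16]
drop : [16, 9, 3]
*    : [16, 27]
swap : [27, 16]
over : [27, 16, 27]
rot  : [16, 27, 27]
drop : [16, 27]
+    : [43]
-31  : [43, -31]
*    : [-1333]
dup  : [-1333, -1333]
-7   : [-1333, -1333, -7]
mod  : [-1333, -3]
drop : [-1333]

0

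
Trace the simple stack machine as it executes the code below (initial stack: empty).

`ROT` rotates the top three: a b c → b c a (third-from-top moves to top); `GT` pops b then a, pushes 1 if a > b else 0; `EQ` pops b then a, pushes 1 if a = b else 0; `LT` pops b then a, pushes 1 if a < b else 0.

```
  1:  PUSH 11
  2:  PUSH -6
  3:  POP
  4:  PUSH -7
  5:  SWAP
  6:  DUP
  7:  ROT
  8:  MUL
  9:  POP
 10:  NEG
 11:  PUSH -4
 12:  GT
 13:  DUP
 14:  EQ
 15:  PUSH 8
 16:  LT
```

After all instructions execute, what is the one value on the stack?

1

PUSH 11 -> [11]
PUSH -6 -> [11, -6]
POP     -> [11]
PUSH -7 -> [11, -7]
SWAP    -> [-7, 11]
DUP     -> [-7, 11, 11]
ROT     -> [11, 11, -7]
MUL     -> [11, -77]
POP     -> [11]
NEG     -> [-11]
PUSH -4 -> [-11, -4]
GT      -> [0]
DUP     -> [0, 0]
EQ      -> [1]
PUSH 8  -> [1, 8]
LT      -> [1]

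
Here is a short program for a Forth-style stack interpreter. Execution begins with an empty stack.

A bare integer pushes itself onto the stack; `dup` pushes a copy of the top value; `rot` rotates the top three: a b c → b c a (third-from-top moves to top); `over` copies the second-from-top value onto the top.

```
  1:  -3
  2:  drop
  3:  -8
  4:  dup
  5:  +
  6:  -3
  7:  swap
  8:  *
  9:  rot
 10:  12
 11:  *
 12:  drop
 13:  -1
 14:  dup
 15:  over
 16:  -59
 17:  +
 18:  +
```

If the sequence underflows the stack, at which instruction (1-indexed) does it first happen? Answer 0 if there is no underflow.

9

-3   → [-3]
drop → []
-8   → [-8]
dup  → [-8, -8]
+    → [-16]
-3   → [-16, -3]
swap → [-3, -16]
*    → [48]
rot  — needs 3 operands, stack has 1 → underflow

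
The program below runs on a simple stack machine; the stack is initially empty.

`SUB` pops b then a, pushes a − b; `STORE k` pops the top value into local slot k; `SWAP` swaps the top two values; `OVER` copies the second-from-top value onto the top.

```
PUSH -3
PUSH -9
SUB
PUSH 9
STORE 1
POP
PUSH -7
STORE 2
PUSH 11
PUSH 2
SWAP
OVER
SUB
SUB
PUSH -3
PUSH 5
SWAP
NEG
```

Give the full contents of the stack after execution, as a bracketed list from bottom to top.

[-7, 5, 3]

PUSH -3 -> -3
PUSH -9 -> -3 -9
SUB     -> 6
PUSH 9  -> 6 9
STORE 1 -> 6
POP     -> (empty)
PUSH -7 -> -7
STORE 2 -> (empty)
PUSH 11 -> 11
PUSH 2  -> 11 2
SWAP    -> 2 11
OVER    -> 2 11 2
SUB     -> 2 9
SUB     -> -7
PUSH -3 -> -7 -3
PUSH 5  -> -7 -3 5
SWAP    -> -7 5 -3
NEG     -> -7 5 3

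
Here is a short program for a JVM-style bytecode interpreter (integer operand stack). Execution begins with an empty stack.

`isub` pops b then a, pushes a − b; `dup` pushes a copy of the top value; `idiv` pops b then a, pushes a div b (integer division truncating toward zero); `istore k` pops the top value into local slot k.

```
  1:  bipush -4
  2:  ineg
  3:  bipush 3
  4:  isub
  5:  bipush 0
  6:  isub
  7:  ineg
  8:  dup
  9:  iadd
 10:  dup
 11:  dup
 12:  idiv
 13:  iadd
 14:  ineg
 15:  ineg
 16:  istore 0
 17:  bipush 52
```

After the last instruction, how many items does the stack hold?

1

bipush -4 -> -4
ineg      -> 4
bipush 3  -> 4 3
isub      -> 1
bipush 0  -> 1 0
isub      -> 1
ineg      -> -1
dup       -> -1 -1
iadd      -> -2
dup       -> -2 -2
dup       -> -2 -2 -2
idiv      -> -2 1
iadd      -> -1
ineg      -> 1
ineg      -> -1
istore 0  -> (empty)
bipush 52 -> 52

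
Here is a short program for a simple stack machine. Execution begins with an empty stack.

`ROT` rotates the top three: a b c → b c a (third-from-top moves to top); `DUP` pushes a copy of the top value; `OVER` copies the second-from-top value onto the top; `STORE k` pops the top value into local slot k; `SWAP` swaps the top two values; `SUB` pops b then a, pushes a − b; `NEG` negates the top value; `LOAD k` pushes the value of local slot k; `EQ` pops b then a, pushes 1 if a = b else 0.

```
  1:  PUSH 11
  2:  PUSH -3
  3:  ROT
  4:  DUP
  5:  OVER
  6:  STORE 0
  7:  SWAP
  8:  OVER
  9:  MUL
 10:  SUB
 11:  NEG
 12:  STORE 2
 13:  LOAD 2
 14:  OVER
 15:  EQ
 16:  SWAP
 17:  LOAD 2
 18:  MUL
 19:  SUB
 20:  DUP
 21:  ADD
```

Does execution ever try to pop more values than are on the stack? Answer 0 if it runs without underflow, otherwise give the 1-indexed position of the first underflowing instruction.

3

PUSH 11 → [11]
PUSH -3 → [11, -3]
ROT  — needs 3 operands, stack has 2 → underflow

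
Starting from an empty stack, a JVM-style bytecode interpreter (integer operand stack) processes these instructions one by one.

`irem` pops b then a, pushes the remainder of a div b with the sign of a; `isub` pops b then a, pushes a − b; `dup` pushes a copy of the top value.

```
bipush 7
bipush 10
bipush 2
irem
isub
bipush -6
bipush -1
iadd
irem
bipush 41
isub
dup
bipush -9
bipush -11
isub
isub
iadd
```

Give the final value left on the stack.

-84

bipush 7   : [7]
bipush 10  : [7, 10]
bipush 2   : [7, 10, 2]
irem       : [7, 0]
isub       : [7]
bipush -6  : [7, -6]
bipush -1  : [7, -6, -1]
iadd       : [7, -7]
irem       : [0]
bipush 41  : [0, 41]
isub       : [-41]
dup        : [-41, -41]
bipush -9  : [-41, -41, -9]
bipush -11 : [-41, -41, -9, -11]
isub       : [-41, -41, 2]
isub       : [-41, -43]
iadd       : [-84]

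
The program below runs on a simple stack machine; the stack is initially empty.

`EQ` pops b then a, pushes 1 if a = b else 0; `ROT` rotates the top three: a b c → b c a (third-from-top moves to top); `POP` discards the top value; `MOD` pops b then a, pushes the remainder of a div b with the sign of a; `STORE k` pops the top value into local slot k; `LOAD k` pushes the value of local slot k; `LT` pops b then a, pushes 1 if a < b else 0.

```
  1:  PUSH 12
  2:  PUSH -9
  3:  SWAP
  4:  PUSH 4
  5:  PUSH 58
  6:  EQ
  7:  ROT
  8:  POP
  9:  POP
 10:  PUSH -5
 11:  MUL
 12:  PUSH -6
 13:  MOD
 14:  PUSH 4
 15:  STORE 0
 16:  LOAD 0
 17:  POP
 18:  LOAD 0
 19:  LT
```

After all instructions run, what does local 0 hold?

PUSH 12 → [12]
PUSH -9 → [12, -9]
SWAP    → [-9, 12]
PUSH 4  → [-9, 12, 4]
PUSH 58 → [-9, 12, 4, 58]
EQ      → [-9, 12, 0]
ROT     → [12, 0, -9]
POP     → [12, 0]
POP     → [12]
PUSH -5 → [12, -5]
MUL     → [-60]
PUSH -6 → [-60, -6]
MOD     → [0]
PUSH 4  → [0, 4]
STORE 0 → [0]
LOAD 0  → [0, 4]
POP     → [0]
LOAD 0  → [0, 4]
LT      → [1]

4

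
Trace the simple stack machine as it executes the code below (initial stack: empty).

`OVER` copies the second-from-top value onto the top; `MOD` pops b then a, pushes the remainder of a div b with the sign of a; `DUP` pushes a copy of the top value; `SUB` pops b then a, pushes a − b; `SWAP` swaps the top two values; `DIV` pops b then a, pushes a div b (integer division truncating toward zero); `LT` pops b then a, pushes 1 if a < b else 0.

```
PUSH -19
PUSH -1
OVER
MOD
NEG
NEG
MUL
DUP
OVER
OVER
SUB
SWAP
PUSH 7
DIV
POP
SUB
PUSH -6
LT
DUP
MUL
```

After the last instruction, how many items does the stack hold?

PUSH -19 : -19
PUSH -1  : -19 -1
OVER     : -19 -1 -19
MOD      : -19 -1
NEG      : -19 1
NEG      : -19 -1
MUL      : 19
DUP      : 19 19
OVER     : 19 19 19
OVER     : 19 19 19 19
SUB      : 19 19 0
SWAP     : 19 0 19
PUSH 7   : 19 0 19 7
DIV      : 19 0 2
POP      : 19 0
SUB      : 19
PUSH -6  : 19 -6
LT       : 0
DUP      : 0 0
MUL      : 0

1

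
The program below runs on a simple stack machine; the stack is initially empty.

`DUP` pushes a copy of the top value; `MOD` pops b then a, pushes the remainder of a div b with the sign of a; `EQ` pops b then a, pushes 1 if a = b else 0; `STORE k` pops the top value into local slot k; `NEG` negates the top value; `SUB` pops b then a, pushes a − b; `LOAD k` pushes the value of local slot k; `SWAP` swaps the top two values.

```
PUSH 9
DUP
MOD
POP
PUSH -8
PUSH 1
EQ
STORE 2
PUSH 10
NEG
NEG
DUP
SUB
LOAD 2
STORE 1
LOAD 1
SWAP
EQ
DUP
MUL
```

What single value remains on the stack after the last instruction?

PUSH 9  → 9
DUP     → 9 9
MOD     → 0
POP     → (empty)
PUSH -8 → -8
PUSH 1  → -8 1
EQ      → 0
STORE 2 → (empty)
PUSH 10 → 10
NEG     → -10
NEG     → 10
DUP     → 10 10
SUB     → 0
LOAD 2  → 0 0
STORE 1 → 0
LOAD 1  → 0 0
SWAP    → 0 0
EQ      → 1
DUP     → 1 1
MUL     → 1

1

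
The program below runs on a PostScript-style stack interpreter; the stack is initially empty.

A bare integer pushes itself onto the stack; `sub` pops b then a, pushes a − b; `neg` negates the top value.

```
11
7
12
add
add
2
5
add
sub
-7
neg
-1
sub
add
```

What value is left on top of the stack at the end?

11  -> 11
7   -> 11 7
12  -> 11 7 12
add -> 11 19
add -> 30
2   -> 30 2
5   -> 30 2 5
add -> 30 7
sub -> 23
-7  -> 23 -7
neg -> 23 7
-1  -> 23 7 -1
sub -> 23 8
add -> 31

31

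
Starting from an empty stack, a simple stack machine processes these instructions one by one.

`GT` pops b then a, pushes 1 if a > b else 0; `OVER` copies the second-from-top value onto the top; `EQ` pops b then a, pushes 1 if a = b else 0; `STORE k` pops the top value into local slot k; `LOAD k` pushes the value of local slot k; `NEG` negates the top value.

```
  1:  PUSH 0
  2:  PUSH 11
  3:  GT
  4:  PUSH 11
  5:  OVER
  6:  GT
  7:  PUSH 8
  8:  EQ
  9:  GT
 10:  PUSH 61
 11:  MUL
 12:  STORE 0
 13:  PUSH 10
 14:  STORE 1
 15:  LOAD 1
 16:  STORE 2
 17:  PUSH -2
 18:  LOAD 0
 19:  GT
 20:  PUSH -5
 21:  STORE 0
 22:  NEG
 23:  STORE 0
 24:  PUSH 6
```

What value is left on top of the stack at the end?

PUSH 0   0
PUSH 11  0 11
GT       0
PUSH 11  0 11
OVER     0 11 0
GT       0 1
PUSH 8   0 1 8
EQ       0 0
GT       0
PUSH 61  0 61
MUL      0
STORE 0  (empty)
PUSH 10  10
STORE 1  (empty)
LOAD 1   10
STORE 2  (empty)
PUSH -2  -2
LOAD 0   -2 0
GT       0
PUSH -5  0 -5
STORE 0  0
NEG      0
STORE 0  (empty)
PUSH 6   6

6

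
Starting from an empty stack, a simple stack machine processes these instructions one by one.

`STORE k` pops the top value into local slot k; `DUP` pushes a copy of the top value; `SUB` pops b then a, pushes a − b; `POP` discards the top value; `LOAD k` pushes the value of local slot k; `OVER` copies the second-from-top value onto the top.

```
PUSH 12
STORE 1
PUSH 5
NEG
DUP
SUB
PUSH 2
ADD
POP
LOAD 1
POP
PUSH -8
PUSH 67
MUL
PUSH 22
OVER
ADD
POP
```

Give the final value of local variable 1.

12

PUSH 12  12
STORE 1  (empty)
PUSH 5   5
NEG      -5
DUP      -5 -5
SUB      0
PUSH 2   0 2
ADD      2
POP      (empty)
LOAD 1   12
POP      (empty)
PUSH -8  -8
PUSH 67  -8 67
MUL      -536
PUSH 22  -536 22
OVER     -536 22 -536
ADD      -536 -514
POP      -536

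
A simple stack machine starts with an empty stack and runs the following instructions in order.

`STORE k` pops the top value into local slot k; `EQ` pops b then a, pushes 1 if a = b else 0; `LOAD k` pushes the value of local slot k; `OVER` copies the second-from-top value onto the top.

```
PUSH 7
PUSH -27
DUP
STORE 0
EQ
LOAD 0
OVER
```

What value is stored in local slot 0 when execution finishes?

PUSH 7   → [7]
PUSH -27 → [7, -27]
DUP      → [7, -27, -27]
STORE 0  → [7, -27]
EQ       → [0]
LOAD 0   → [0, -27]
OVER     → [0, -27, 0]

-27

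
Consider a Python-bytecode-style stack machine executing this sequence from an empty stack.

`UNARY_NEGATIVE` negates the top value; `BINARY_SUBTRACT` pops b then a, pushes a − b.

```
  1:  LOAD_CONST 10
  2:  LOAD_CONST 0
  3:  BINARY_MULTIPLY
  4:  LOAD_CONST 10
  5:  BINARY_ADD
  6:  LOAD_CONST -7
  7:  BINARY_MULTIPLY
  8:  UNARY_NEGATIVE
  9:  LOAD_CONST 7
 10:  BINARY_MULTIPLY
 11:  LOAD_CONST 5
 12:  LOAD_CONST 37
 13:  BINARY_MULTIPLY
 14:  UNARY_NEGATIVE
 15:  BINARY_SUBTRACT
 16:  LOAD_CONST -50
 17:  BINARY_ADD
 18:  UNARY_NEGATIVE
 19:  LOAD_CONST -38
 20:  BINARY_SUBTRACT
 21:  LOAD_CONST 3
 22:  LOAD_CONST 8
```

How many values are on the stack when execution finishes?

3

LOAD_CONST 10   : [10]
LOAD_CONST 0    : [10, 0]
BINARY_MULTIPLY : [0]
LOAD_CONST 10   : [0, 10]
BINARY_ADD      : [10]
LOAD_CONST -7   : [10, -7]
BINARY_MULTIPLY : [-70]
UNARY_NEGATIVE  : [70]
LOAD_CONST 7    : [70, 7]
BINARY_MULTIPLY : [490]
LOAD_CONST 5    : [490, 5]
LOAD_CONST 37   : [490, 5, 37]
BINARY_MULTIPLY : [490, 185]
UNARY_NEGATIVE  : [490, -185]
BINARY_SUBTRACT : [675]
LOAD_CONST -50  : [675, -50]
BINARY_ADD      : [625]
UNARY_NEGATIVE  : [-625]
LOAD_CONST -38  : [-625, -38]
BINARY_SUBTRACT : [-587]
LOAD_CONST 3    : [-587, 3]
LOAD_CONST 8    : [-587, 3, 8]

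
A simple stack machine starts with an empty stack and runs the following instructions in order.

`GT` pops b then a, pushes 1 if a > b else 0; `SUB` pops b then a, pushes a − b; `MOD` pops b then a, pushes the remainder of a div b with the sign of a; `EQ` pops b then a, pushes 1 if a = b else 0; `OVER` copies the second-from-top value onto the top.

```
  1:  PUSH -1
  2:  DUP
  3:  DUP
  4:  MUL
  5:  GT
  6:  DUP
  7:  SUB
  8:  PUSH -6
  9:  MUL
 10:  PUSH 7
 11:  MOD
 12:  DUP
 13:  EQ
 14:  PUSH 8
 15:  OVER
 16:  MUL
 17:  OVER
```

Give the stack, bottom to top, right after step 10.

PUSH -1 → [-1]
DUP     → [-1, -1]
DUP     → [-1, -1, -1]
MUL     → [-1, 1]
GT      → [0]
DUP     → [0, 0]
SUB     → [0]
PUSH -6 → [0, -6]
MUL     → [0]
PUSH 7  → [0, 7]

[0, 7]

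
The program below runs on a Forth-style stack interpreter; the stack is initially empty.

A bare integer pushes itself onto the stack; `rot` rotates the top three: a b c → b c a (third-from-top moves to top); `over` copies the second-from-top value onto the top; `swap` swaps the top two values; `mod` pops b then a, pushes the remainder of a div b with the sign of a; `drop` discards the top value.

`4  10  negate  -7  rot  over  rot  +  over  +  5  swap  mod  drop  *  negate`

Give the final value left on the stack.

4      → [4]
10     → [4, 10]
negate → [4, -10]
-7     → [4, -10, -7]
rot    → [-10, -7, 4]
over   → [-10, -7, 4, -7]
rot    → [-10, 4, -7, -7]
+      → [-10, 4, -14]
over   → [-10, 4, -14, 4]
+      → [-10, 4, -10]
5      → [-10, 4, -10, 5]
swap   → [-10, 4, 5, -10]
mod    → [-10, 4, 5]
drop   → [-10, 4]
*      → [-40]
negate → [40]

40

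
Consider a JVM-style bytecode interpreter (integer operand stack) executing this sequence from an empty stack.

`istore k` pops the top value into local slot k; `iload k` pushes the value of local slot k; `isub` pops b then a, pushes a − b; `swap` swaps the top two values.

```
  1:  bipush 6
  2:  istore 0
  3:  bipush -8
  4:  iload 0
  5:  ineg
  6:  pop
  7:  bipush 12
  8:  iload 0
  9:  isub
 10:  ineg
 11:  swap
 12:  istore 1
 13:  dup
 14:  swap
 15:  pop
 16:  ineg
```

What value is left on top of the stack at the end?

bipush 6  -> [6]
istore 0  -> []
bipush -8 -> [-8]
iload 0   -> [-8, 6]
ineg      -> [-8, -6]
pop       -> [-8]
bipush 12 -> [-8, 12]
iload 0   -> [-8, 12, 6]
isub      -> [-8, 6]
ineg      -> [-8, -6]
swap      -> [-6, -8]
istore 1  -> [-6]
dup       -> [-6, -6]
swap      -> [-6, -6]
pop       -> [-6]
ineg      -> [6]

6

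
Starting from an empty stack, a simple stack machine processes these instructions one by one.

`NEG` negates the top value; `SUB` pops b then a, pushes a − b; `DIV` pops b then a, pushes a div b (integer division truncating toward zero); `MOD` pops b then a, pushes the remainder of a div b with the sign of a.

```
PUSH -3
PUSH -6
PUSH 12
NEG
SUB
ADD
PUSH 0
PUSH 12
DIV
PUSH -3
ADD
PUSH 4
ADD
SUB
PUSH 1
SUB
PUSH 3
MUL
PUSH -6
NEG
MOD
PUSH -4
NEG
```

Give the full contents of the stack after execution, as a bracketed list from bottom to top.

PUSH -3  [-3]
PUSH -6  [-3, -6]
PUSH 12  [-3, -6, 12]
NEG      [-3, -6, -12]
SUB      [-3, 6]
ADD      [3]
PUSH 0   [3, 0]
PUSH 12  [3, 0, 12]
DIV      [3, 0]
PUSH -3  [3, 0, -3]
ADD      [3, -3]
PUSH 4   [3, -3, 4]
ADD      [3, 1]
SUB      [2]
PUSH 1   [2, 1]
SUB      [1]
PUSH 3   [1, 3]
MUL      [3]
PUSH -6  [3, -6]
NEG      [3, 6]
MOD      [3]
PUSH -4  [3, -4]
NEG      [3, 4]

[3, 4]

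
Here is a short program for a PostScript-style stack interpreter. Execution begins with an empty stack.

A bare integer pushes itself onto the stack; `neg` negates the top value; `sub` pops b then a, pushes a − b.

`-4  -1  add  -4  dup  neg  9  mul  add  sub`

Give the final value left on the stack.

-37

-4  : [-4]
-1  : [-4, -1]
add : [-5]
-4  : [-5, -4]
dup : [-5, -4, -4]
neg : [-5, -4, 4]
9   : [-5, -4, 4, 9]
mul : [-5, -4, 36]
add : [-5, 32]
sub : [-37]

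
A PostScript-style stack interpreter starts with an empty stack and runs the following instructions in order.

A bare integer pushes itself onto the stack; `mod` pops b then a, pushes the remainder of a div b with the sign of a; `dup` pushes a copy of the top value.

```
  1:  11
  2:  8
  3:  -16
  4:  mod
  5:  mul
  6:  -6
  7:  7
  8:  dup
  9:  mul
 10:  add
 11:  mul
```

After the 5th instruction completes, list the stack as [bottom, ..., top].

11  : 11
8   : 11 8
-16 : 11 8 -16
mod : 11 8
mul : 88

[88]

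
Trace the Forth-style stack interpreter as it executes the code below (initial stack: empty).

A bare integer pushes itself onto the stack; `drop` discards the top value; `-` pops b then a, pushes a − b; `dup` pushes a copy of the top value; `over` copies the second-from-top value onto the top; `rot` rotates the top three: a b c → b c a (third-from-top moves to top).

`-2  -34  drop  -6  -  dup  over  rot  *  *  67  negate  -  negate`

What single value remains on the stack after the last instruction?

-2     : [-2]
-34    : [-2, -34]
drop   : [-2]
-6     : [-2, -6]
-      : [4]
dup    : [4, 4]
over   : [4, 4, 4]
rot    : [4, 4, 4]
*      : [4, 16]
*      : [64]
67     : [64, 67]
negate : [64, -67]
-      : [131]
negate : [-131]

-131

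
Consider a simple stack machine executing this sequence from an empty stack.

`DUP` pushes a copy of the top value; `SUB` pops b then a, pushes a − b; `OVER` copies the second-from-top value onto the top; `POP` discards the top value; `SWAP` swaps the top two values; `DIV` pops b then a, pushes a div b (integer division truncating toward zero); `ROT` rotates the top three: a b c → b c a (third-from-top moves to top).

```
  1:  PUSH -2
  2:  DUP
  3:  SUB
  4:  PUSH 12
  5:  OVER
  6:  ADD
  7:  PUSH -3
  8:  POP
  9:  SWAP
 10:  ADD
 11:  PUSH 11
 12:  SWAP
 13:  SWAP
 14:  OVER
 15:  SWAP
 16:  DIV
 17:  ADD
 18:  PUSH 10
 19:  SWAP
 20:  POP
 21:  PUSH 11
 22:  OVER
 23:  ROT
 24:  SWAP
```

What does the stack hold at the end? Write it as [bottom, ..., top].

[11, 10, 10]

PUSH -2 -> -2
DUP     -> -2 -2
SUB     -> 0
PUSH 12 -> 0 12
OVER    -> 0 12 0
ADD     -> 0 12
PUSH -3 -> 0 12 -3
POP     -> 0 12
SWAP    -> 12 0
ADD     -> 12
PUSH 11 -> 12 11
SWAP    -> 11 12
SWAP    -> 12 11
OVER    -> 12 11 12
SWAP    -> 12 12 11
DIV     -> 12 1
ADD     -> 13
PUSH 10 -> 13 10
SWAP    -> 10 13
POP     -> 10
PUSH 11 -> 10 11
OVER    -> 10 11 10
ROT     -> 11 10 10
SWAP    -> 11 10 10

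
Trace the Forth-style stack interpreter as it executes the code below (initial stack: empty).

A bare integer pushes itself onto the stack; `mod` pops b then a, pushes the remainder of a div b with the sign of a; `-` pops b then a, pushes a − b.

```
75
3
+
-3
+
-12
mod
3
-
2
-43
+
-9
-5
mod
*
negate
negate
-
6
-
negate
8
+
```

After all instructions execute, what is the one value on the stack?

75      [75]
3       [75, 3]
+       [78]
-3      [78, -3]
+       [75]
-12     [75, -12]
mod     [3]
3       [3, 3]
-       [0]
2       [0, 2]
-43     [0, 2, -43]
+       [0, -41]
-9      [0, -41, -9]
-5      [0, -41, -9, -5]
mod     [0, -41, -4]
*       [0, 164]
negate  [0, -164]
negate  [0, 164]
-       [-164]
6       [-164, 6]
-       [-170]
negate  [170]
8       [170, 8]
+       [178]

178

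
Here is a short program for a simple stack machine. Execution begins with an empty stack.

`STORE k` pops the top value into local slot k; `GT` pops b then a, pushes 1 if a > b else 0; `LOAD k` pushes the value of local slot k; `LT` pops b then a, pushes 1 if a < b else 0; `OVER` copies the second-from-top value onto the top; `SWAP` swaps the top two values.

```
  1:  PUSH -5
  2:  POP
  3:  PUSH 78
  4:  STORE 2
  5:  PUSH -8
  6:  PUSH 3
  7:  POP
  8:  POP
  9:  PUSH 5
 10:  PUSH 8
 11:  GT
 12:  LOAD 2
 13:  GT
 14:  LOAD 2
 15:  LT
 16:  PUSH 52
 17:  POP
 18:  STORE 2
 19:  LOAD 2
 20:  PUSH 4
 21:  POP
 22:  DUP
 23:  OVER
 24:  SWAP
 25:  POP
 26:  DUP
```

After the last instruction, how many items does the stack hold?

3

PUSH -5 : [-5]
POP     : []
PUSH 78 : [78]
STORE 2 : []
PUSH -8 : [-8]
PUSH 3  : [-8, 3]
POP     : [-8]
POP     : []
PUSH 5  : [5]
PUSH 8  : [5, 8]
GT      : [0]
LOAD 2  : [0, 78]
GT      : [0]
LOAD 2  : [0, 78]
LT      : [1]
PUSH 52 : [1, 52]
POP     : [1]
STORE 2 : []
LOAD 2  : [1]
PUSH 4  : [1, 4]
POP     : [1]
DUP     : [1, 1]
OVER    : [1, 1, 1]
SWAP    : [1, 1, 1]
POP     : [1, 1]
DUP     : [1, 1, 1]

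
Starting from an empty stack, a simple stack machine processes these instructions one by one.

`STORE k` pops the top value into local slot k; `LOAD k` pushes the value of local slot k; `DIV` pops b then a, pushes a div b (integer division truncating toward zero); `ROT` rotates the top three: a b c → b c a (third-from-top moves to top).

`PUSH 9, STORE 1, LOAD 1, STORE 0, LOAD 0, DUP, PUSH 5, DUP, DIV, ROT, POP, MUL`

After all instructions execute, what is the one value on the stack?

9

PUSH 9  -> 9
STORE 1 -> (empty)
LOAD 1  -> 9
STORE 0 -> (empty)
LOAD 0  -> 9
DUP     -> 9 9
PUSH 5  -> 9 9 5
DUP     -> 9 9 5 5
DIV     -> 9 9 1
ROT     -> 9 1 9
POP     -> 9 1
MUL     -> 9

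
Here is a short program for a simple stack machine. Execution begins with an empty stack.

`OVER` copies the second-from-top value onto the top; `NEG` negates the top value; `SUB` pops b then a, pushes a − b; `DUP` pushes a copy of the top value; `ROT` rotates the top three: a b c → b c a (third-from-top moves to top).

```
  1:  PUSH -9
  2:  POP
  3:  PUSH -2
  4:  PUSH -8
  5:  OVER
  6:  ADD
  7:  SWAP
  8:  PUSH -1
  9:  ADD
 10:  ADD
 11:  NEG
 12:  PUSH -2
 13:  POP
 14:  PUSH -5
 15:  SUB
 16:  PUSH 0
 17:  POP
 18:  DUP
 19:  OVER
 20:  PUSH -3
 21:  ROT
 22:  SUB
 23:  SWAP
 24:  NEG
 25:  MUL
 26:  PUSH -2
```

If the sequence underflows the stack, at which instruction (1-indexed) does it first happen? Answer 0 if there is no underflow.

0

PUSH -9 : [-9]
POP     : []
PUSH -2 : [-2]
PUSH -8 : [-2, -8]
OVER    : [-2, -8, -2]
ADD     : [-2, -10]
SWAP    : [-10, -2]
PUSH -1 : [-10, -2, -1]
ADD     : [-10, -3]
ADD     : [-13]
NEG     : [13]
PUSH -2 : [13, -2]
POP     : [13]
PUSH -5 : [13, -5]
SUB     : [18]
PUSH 0  : [18, 0]
POP     : [18]
DUP     : [18, 18]
OVER    : [18, 18, 18]
PUSH -3 : [18, 18, 18, -3]
ROT     : [18, 18, -3, 18]
SUB     : [18, 18, -21]
SWAP    : [18, -21, 18]
NEG     : [18, -21, -18]
MUL     : [18, 378]
PUSH -2 : [18, 378, -2]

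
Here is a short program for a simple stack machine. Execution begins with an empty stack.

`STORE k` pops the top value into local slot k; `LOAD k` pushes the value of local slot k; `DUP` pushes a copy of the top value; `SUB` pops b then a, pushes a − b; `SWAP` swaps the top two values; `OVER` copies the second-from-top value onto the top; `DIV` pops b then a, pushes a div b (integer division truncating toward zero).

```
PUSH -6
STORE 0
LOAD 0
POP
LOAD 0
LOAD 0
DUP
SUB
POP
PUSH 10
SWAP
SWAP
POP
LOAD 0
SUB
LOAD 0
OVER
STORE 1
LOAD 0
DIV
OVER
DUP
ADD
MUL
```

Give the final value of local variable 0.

PUSH -6 -> -6
STORE 0 -> (empty)
LOAD 0  -> -6
POP     -> (empty)
LOAD 0  -> -6
LOAD 0  -> -6 -6
DUP     -> -6 -6 -6
SUB     -> -6 0
POP     -> -6
PUSH 10 -> -6 10
SWAP    -> 10 -6
SWAP    -> -6 10
POP     -> -6
LOAD 0  -> -6 -6
SUB     -> 0
LOAD 0  -> 0 -6
OVER    -> 0 -6 0
STORE 1 -> 0 -6
LOAD 0  -> 0 -6 -6
DIV     -> 0 1
OVER    -> 0 1 0
DUP     -> 0 1 0 0
ADD     -> 0 1 0
MUL     -> 0 0

-6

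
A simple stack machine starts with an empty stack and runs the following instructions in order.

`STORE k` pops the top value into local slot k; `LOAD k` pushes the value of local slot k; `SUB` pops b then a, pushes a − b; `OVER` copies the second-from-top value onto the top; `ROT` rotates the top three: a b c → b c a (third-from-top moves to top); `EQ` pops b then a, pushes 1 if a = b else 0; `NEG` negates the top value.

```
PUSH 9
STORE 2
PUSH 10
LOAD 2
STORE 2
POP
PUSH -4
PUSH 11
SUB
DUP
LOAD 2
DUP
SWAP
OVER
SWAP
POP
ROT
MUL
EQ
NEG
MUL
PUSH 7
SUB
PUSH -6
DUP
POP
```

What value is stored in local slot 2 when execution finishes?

9

PUSH 9  → 9
STORE 2 → (empty)
PUSH 10 → 10
LOAD 2  → 10 9
STORE 2 → 10
POP     → (empty)
PUSH -4 → -4
PUSH 11 → -4 11
SUB     → -15
DUP     → -15 -15
LOAD 2  → -15 -15 9
DUP     → -15 -15 9 9
SWAP    → -15 -15 9 9
OVER    → -15 -15 9 9 9
SWAP    → -15 -15 9 9 9
POP     → -15 -15 9 9
ROT     → -15 9 9 -15
MUL     → -15 9 -135
EQ      → -15 0
NEG     → -15 0
MUL     → 0
PUSH 7  → 0 7
SUB     → -7
PUSH -6 → -7 -6
DUP     → -7 -6 -6
POP     → -7 -6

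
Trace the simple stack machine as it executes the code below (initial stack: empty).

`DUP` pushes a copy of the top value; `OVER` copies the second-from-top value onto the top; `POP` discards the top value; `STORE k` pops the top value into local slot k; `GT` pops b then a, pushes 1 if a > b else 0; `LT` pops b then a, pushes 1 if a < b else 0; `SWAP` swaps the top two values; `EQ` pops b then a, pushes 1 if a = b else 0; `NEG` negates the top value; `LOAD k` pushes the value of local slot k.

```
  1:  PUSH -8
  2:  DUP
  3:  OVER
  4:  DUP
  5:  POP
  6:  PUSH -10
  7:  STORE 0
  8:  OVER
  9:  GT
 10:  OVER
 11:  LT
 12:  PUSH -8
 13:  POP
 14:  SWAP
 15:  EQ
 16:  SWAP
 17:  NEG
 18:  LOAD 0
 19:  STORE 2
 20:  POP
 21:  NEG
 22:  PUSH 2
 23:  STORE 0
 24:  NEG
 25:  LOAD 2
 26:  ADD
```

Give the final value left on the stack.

-10

PUSH -8   -8
DUP       -8 -8
OVER      -8 -8 -8
DUP       -8 -8 -8 -8
POP       -8 -8 -8
PUSH -10  -8 -8 -8 -10
STORE 0   -8 -8 -8
OVER      -8 -8 -8 -8
GT        -8 -8 0
OVER      -8 -8 0 -8
LT        -8 -8 0
PUSH -8   -8 -8 0 -8
POP       -8 -8 0
SWAP      -8 0 -8
EQ        -8 0
SWAP      0 -8
NEG       0 8
LOAD 0    0 8 -10
STORE 2   0 8
POP       0
NEG       0
PUSH 2    0 2
STORE 0   0
NEG       0
LOAD 2    0 -10
ADD       -10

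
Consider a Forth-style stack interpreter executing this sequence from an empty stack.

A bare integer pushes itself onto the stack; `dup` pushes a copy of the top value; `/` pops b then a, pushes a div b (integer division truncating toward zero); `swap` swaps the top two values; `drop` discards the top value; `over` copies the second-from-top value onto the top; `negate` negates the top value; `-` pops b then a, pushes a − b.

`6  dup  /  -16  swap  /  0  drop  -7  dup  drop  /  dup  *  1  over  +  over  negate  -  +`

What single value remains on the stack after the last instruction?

13

6      -> [6]
dup    -> [6, 6]
/      -> [1]
-16    -> [1, -16]
swap   -> [-16, 1]
/      -> [-16]
0      -> [-16, 0]
drop   -> [-16]
-7     -> [-16, -7]
dup    -> [-16, -7, -7]
drop   -> [-16, -7]
/      -> [2]
dup    -> [2, 2]
*      -> [4]
1      -> [4, 1]
over   -> [4, 1, 4]
+      -> [4, 5]
over   -> [4, 5, 4]
negate -> [4, 5, -4]
-      -> [4, 9]
+      -> [13]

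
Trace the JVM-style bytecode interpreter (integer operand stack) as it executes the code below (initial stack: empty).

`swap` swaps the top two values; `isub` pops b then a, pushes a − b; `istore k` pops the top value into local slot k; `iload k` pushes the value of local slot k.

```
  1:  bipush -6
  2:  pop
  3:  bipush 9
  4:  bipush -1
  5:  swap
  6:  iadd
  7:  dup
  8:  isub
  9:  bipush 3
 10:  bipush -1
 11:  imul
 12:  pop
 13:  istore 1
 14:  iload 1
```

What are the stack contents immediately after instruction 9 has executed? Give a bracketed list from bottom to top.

[0, 3]

bipush -6 → -6
pop       → (empty)
bipush 9  → 9
bipush -1 → 9 -1
swap      → -1 9
iadd      → 8
dup       → 8 8
isub      → 0
bipush 3  → 0 3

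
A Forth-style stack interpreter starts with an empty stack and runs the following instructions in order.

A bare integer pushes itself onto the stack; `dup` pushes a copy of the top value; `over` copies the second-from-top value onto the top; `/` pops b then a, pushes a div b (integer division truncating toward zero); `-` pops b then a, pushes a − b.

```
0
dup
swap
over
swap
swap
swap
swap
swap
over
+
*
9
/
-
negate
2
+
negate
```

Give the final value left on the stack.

-2

0      : 0
dup    : 0 0
swap   : 0 0
over   : 0 0 0
swap   : 0 0 0
swap   : 0 0 0
swap   : 0 0 0
swap   : 0 0 0
swap   : 0 0 0
over   : 0 0 0 0
+      : 0 0 0
*      : 0 0
9      : 0 0 9
/      : 0 0
-      : 0
negate : 0
2      : 0 2
+      : 2
negate : -2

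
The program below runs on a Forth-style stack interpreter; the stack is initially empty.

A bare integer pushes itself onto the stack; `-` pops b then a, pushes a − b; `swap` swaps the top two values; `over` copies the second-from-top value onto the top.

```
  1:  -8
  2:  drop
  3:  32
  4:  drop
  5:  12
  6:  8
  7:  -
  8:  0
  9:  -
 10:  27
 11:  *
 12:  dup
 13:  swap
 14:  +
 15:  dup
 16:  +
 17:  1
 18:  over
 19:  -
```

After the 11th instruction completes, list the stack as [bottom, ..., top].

[108]

-8   -> -8
drop -> (empty)
32   -> 32
drop -> (empty)
12   -> 12
8    -> 12 8
-    -> 4
0    -> 4 0
-    -> 4
27   -> 4 27
*    -> 108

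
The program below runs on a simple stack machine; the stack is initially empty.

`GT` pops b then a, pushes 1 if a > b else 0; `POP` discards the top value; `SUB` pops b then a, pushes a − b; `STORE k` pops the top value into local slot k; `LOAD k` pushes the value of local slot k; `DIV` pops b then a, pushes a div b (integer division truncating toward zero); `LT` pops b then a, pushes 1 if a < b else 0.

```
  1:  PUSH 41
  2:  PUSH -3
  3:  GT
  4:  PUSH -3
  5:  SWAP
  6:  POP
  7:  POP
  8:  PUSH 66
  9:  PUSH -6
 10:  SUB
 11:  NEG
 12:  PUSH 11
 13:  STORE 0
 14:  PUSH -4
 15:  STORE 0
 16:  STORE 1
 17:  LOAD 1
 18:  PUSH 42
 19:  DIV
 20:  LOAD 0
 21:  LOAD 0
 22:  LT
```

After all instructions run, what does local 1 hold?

PUSH 41 → [41]
PUSH -3 → [41, -3]
GT      → [1]
PUSH -3 → [1, -3]
SWAP    → [-3, 1]
POP     → [-3]
POP     → []
PUSH 66 → [66]
PUSH -6 → [66, -6]
SUB     → [72]
NEG     → [-72]
PUSH 11 → [-72, 11]
STORE 0 → [-72]
PUSH -4 → [-72, -4]
STORE 0 → [-72]
STORE 1 → []
LOAD 1  → [-72]
PUSH 42 → [-72, 42]
DIV     → [-1]
LOAD 0  → [-1, -4]
LOAD 0  → [-1, -4, -4]
LT      → [-1, 0]

-72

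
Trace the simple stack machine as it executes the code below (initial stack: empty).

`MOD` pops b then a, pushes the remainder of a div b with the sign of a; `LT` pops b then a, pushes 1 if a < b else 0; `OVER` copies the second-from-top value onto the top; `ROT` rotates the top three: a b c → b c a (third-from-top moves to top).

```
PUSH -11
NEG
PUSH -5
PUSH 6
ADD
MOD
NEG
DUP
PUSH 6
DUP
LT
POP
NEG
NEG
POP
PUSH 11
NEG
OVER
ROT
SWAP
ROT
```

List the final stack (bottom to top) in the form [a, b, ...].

PUSH -11 : -11
NEG      : 11
PUSH -5  : 11 -5
PUSH 6   : 11 -5 6
ADD      : 11 1
MOD      : 0
NEG      : 0
DUP      : 0 0
PUSH 6   : 0 0 6
DUP      : 0 0 6 6
LT       : 0 0 0
POP      : 0 0
NEG      : 0 0
NEG      : 0 0
POP      : 0
PUSH 11  : 0 11
NEG      : 0 -11
OVER     : 0 -11 0
ROT      : -11 0 0
SWAP     : -11 0 0
ROT      : 0 0 -11

[0, 0, -11]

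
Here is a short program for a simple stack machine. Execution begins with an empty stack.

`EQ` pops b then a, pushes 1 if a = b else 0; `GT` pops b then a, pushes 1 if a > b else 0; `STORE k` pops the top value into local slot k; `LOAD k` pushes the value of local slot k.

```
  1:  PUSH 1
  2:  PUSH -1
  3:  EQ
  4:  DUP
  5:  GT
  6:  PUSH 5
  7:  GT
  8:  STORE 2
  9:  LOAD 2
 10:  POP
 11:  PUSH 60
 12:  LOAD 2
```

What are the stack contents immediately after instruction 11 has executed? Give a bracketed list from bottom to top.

[60]

PUSH 1  -> [1]
PUSH -1 -> [1, -1]
EQ      -> [0]
DUP     -> [0, 0]
GT      -> [0]
PUSH 5  -> [0, 5]
GT      -> [0]
STORE 2 -> []
LOAD 2  -> [0]
POP     -> []
PUSH 60 -> [60]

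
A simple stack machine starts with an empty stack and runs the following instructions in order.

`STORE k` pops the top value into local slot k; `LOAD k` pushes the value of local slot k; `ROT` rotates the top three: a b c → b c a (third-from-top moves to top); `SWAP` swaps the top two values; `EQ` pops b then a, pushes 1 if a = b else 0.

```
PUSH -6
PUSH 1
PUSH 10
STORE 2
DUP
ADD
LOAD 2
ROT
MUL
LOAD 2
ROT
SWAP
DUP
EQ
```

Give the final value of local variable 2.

10

PUSH -6 : -6
PUSH 1  : -6 1
PUSH 10 : -6 1 10
STORE 2 : -6 1
DUP     : -6 1 1
ADD     : -6 2
LOAD 2  : -6 2 10
ROT     : 2 10 -6
MUL     : 2 -60
LOAD 2  : 2 -60 10
ROT     : -60 10 2
SWAP    : -60 2 10
DUP     : -60 2 10 10
EQ      : -60 2 1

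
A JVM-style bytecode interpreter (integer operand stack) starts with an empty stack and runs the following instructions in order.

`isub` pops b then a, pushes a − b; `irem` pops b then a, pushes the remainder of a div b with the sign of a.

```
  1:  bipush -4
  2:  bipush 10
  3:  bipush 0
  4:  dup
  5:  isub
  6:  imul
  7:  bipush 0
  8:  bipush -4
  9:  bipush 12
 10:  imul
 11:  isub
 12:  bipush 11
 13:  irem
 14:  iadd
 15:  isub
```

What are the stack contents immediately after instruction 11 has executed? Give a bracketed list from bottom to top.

bipush -4 : -4
bipush 10 : -4 10
bipush 0  : -4 10 0
dup       : -4 10 0 0
isub      : -4 10 0
imul      : -4 0
bipush 0  : -4 0 0
bipush -4 : -4 0 0 -4
bipush 12 : -4 0 0 -4 12
imul      : -4 0 0 -48
isub      : -4 0 48

[-4, 0, 48]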